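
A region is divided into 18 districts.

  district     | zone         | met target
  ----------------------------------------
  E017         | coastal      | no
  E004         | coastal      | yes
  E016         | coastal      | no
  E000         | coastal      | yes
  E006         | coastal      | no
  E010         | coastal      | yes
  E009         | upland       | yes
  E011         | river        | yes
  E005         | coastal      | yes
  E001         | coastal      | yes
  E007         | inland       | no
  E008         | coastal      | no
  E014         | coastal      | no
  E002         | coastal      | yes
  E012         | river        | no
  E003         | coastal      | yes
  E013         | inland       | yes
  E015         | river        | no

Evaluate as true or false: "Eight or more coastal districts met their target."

False

'Eight or more coastal districts met their target' holds iff |A ∩ B| ≥ 8.
A (the restrictor) = {E017, E004, E016, E000, E006, E010, E005, E001, E008, E014, E002, E003}, |A| = 12.
A ∩ B = {E004, E000, E010, E005, E001, E002, E003}, so |A ∩ B| = 7.
|A ∩ B| = 7, so the statement is false.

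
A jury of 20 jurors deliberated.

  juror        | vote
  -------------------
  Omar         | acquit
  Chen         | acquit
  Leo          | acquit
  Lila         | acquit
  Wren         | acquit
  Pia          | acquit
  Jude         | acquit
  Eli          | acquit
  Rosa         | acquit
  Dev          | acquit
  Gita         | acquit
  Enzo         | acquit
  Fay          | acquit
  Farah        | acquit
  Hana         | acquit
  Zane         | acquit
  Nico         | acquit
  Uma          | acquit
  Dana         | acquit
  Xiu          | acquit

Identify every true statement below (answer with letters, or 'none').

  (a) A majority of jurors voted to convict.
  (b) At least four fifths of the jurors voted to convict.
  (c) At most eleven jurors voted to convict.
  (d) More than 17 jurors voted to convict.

|A| = 20, |A ∩ B| = 0, |A ∖ B| = 20.
(a) |A ∩ B| > |A ∖ B|: fails.
(b) |A ∩ B| / |A| ≥ 4/5: fails.
(c) |A ∩ B| ≤ 11: holds.
(d) |A ∩ B| > 17: fails.

(c)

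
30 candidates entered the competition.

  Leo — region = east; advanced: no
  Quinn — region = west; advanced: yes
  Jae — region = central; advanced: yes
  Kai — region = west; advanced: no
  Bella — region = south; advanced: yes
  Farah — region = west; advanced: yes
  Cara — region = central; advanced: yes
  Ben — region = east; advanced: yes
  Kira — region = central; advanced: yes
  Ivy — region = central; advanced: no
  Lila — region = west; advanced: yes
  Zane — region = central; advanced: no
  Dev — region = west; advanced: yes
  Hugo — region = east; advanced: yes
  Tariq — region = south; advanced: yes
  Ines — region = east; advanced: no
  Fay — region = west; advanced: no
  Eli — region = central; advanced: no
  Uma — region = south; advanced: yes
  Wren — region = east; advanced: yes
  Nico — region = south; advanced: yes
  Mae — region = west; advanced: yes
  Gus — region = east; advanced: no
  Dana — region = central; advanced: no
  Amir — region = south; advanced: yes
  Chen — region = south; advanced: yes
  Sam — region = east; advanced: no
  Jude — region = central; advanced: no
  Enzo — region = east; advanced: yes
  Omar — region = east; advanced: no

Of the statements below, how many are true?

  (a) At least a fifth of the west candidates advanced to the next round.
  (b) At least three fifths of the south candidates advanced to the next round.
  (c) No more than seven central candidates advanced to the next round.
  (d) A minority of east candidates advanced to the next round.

4

(a) west: |A| = 7, |A ∩ B| = 5; needs |A ∩ B| / |A| ≥ 1/5 — true.
(b) south: |A| = 6, |A ∩ B| = 6; needs |A ∩ B| / |A| ≥ 3/5 — true.
(c) central: |A| = 8, |A ∩ B| = 3; needs |A ∩ B| ≤ 7 — true.
(d) east: |A| = 9, |A ∩ B| = 4; needs |A ∩ B| < |A ∖ B| — true.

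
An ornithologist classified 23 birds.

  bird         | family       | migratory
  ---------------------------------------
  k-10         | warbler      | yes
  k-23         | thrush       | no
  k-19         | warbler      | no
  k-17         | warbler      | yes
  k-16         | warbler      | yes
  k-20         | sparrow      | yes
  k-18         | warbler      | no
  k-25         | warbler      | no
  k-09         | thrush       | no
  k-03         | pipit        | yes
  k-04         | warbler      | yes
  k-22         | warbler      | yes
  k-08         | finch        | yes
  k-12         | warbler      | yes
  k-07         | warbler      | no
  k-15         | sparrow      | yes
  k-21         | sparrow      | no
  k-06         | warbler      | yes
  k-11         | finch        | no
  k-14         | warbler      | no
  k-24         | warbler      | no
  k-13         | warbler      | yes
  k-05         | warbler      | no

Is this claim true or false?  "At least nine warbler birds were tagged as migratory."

False

Truth condition: |A ∩ B| ≥ 9.
|A| = 15, |A ∩ B| = 8, |A ∖ B| = 7.
|A ∩ B| = 8, so the statement is false.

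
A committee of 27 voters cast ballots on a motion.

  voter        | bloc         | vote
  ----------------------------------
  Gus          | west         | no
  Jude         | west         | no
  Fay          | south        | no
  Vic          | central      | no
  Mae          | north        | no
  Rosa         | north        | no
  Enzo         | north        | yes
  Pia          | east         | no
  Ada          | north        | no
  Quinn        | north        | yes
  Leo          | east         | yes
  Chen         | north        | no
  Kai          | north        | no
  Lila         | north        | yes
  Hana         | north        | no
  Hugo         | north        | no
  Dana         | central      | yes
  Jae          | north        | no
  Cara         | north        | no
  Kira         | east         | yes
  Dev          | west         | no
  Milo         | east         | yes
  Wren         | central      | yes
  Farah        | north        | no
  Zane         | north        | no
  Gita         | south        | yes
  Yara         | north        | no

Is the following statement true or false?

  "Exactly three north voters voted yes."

'Exactly three north voters voted yes' holds iff |A ∩ B| = 3.
|A| = 15, |A ∩ B| = 3, |A ∖ B| = 12.
|A ∩ B| = 3, so the statement is true.

True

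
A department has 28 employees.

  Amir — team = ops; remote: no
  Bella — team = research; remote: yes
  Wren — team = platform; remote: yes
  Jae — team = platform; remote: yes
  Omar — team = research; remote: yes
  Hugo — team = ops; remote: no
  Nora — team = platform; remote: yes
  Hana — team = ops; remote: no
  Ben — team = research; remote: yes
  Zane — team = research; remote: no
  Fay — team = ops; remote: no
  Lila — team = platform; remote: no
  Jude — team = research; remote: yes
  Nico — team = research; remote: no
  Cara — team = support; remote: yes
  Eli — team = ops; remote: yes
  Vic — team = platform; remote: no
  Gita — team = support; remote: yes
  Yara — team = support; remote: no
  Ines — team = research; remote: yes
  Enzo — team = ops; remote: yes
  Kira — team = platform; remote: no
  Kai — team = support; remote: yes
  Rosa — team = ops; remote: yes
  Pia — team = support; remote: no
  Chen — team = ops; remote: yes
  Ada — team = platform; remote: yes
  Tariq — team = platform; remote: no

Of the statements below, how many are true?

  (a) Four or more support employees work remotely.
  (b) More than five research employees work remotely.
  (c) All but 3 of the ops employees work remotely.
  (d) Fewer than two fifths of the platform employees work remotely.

0

(a) support: |A| = 5, |A ∩ B| = 3; needs |A ∩ B| ≥ 4 — false.
(b) research: |A| = 7, |A ∩ B| = 5; needs |A ∩ B| > 5 — false.
(c) ops: |A| = 8, |A ∩ B| = 4; needs |A ∖ B| = 3 — false.
(d) platform: |A| = 8, |A ∩ B| = 4; needs |A ∩ B| / |A| < 2/5 — false.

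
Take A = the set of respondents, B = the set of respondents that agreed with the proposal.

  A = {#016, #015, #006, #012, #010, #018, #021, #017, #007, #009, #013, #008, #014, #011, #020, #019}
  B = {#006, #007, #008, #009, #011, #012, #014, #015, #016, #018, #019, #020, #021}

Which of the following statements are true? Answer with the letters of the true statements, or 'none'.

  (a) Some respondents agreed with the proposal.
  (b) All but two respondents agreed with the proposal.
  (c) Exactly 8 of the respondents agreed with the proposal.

|A| = 16, |A ∩ B| = 13, |A ∖ B| = 3.
(a) A ∩ B ≠ ∅ (|A ∩ B| ≥ 1): holds.
(b) |A ∖ B| = 2: fails.
(c) |A ∩ B| = 8: fails.

(a)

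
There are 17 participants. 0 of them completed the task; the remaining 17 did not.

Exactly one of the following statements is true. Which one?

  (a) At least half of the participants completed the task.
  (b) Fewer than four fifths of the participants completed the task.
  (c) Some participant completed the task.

|A| = 17, |A ∩ B| = 0, |A ∖ B| = 17.
(a) requires |A ∩ B| ≥ |A ∖ B|: false.
(b) requires |A ∩ B| / |A| < 4/5: true.
(c) requires A ∩ B ≠ ∅ (|A ∩ B| ≥ 1): false.

(b)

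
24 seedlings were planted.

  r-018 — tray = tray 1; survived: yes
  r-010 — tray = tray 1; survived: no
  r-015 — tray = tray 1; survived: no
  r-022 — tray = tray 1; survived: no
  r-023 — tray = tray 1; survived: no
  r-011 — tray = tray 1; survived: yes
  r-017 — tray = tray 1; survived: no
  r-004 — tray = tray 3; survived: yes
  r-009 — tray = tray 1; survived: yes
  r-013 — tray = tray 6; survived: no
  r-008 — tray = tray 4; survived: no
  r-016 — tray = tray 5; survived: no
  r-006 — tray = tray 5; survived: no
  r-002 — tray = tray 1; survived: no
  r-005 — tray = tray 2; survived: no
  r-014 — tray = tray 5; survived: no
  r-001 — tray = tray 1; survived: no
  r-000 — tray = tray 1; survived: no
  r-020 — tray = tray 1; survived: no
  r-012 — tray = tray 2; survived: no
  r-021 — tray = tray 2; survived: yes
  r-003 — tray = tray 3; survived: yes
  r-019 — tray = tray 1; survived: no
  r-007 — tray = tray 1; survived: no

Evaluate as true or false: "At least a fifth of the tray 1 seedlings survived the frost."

True

Truth condition: |A ∩ B| / |A| ≥ 1/5.
A (the restrictor) = {r-018, r-010, r-015, r-022, r-023, r-011, r-017, r-009, r-002, r-001, r-000, r-020, r-019, r-007}, |A| = 14.
A ∩ B = {r-018, r-011, r-009}, so |A ∩ B| = 3.
A ∖ B = {r-010, r-015, r-022, r-023, r-017, r-002, r-001, r-000, r-020, r-019, r-007}, so |A ∖ B| = 11.
|A ∩ B|/|A| = 3/14, so the statement is true.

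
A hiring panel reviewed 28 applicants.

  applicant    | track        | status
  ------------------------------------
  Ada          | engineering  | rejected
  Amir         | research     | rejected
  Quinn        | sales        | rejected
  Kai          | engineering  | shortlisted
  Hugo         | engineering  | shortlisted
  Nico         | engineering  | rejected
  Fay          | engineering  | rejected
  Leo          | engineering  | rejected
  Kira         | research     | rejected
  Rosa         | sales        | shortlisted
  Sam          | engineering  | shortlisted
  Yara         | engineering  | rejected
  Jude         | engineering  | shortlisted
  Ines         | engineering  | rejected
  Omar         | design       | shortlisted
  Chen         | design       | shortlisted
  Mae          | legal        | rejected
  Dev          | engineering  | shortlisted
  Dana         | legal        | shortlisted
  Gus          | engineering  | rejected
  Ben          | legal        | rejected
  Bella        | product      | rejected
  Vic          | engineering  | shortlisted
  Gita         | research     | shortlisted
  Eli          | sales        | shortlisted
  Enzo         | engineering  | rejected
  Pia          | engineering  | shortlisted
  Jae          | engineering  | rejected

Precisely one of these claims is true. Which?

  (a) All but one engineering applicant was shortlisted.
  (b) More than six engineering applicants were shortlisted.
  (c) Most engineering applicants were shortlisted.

(b)

|A| = 16, |A ∩ B| = 7, |A ∖ B| = 9.
(a) requires |A ∖ B| = 1: false.
(b) requires |A ∩ B| > 6: true.
(c) requires |A ∩ B| > |A ∖ B|: false.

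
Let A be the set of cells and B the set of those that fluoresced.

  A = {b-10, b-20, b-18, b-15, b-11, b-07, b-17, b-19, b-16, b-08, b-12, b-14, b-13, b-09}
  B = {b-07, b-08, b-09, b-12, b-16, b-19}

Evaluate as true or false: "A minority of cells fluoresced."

True

'A minority of cells fluoresced' holds iff |A ∩ B| < |A ∖ B|.
A (the restrictor) = {b-10, b-20, b-18, b-15, b-11, b-07, b-17, b-19, b-16, b-08, b-12, b-14, b-13, b-09}, |A| = 14.
A ∩ B = {b-07, b-19, b-16, b-08, b-12, b-09}, so |A ∩ B| = 6.
A ∖ B = {b-10, b-20, b-18, b-15, b-11, b-17, b-14, b-13}, so |A ∖ B| = 8.
6 < 8, so the statement is true.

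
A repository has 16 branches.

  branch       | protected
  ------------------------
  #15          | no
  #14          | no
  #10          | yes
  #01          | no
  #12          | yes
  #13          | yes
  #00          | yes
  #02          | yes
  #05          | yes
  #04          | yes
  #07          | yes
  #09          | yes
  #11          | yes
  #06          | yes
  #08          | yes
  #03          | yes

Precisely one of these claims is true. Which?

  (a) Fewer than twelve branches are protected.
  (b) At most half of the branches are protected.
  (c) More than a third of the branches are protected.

(c)

|A| = 16, |A ∩ B| = 13, |A ∖ B| = 3.
(a) requires |A ∩ B| < 12: false.
(b) requires |A ∩ B| ≤ |A ∖ B|: false.
(c) requires |A ∩ B| / |A| > 1/3: true.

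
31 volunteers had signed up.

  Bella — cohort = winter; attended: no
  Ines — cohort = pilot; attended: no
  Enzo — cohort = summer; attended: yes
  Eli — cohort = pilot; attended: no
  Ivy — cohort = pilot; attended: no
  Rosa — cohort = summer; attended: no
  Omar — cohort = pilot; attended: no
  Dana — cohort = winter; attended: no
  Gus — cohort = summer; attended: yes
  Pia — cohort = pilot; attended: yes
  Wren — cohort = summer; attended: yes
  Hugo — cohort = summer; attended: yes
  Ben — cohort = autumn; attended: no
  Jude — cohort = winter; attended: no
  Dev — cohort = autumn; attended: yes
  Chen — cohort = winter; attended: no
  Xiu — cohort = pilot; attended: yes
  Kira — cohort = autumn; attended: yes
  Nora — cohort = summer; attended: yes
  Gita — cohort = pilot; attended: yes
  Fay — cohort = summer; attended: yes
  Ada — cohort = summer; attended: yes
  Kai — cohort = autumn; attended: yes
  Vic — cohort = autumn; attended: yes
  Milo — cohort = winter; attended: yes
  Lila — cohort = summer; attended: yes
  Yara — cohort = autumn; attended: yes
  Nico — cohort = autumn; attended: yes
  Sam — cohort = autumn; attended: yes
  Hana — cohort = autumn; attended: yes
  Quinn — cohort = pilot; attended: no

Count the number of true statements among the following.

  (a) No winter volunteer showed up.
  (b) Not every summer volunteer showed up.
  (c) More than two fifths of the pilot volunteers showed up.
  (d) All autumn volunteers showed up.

(a) winter: |A| = 5, |A ∩ B| = 1; needs A ∩ B = ∅ (|A ∩ B| = 0) — false.
(b) summer: |A| = 9, |A ∩ B| = 8; needs A ⊄ B (|A ∖ B| ≥ 1) — true.
(c) pilot: |A| = 8, |A ∩ B| = 3; needs |A ∩ B| / |A| > 2/5 — false.
(d) autumn: |A| = 9, |A ∩ B| = 8; needs A ⊆ B, i.e. every element of A is in B (|A ∖ B| = 0) — false.

1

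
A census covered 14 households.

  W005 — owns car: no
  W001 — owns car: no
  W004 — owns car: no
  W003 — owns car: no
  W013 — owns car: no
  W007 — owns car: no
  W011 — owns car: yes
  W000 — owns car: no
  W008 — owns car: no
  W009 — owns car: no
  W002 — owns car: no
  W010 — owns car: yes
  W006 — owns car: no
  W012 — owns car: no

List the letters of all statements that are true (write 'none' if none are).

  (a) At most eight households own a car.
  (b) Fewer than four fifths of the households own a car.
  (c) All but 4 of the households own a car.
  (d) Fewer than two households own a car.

|A| = 14, |A ∩ B| = 2, |A ∖ B| = 12.
(a) |A ∩ B| ≤ 8: holds.
(b) |A ∩ B| / |A| < 4/5: holds.
(c) |A ∖ B| = 4: fails.
(d) |A ∩ B| < 2: fails.

(a), (b)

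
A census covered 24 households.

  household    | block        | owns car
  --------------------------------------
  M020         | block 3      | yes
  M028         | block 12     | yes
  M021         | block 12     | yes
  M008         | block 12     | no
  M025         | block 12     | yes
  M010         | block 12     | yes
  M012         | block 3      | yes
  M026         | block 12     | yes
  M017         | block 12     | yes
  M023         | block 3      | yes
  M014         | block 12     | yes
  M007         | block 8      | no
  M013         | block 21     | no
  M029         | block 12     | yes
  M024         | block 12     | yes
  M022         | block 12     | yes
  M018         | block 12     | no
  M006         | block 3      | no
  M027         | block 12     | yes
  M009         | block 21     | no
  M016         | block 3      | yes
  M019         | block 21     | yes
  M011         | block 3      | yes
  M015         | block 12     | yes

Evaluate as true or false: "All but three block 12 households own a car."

Truth condition: |A ∖ B| = 3.
A (the restrictor) = {M028, M021, M008, M025, M010, M026, M017, M014, M029, M024, M022, M018, M027, M015}, |A| = 14.
A ∖ B = {M008, M018}, so |A ∖ B| = 2.
|A ∖ B| = 2, so the statement is false.

False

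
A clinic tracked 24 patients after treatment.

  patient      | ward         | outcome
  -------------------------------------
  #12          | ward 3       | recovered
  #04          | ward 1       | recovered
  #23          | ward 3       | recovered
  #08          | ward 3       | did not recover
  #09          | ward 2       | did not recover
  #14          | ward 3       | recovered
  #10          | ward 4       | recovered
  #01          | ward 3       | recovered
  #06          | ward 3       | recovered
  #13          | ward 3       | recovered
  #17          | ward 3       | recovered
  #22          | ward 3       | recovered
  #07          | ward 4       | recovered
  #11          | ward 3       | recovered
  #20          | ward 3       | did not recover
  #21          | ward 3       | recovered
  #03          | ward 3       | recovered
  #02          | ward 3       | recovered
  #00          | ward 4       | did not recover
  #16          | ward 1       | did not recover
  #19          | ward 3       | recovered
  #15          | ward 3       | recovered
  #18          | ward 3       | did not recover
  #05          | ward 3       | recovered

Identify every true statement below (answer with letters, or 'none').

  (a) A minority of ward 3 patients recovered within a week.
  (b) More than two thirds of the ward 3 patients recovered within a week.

|A| = 18, |A ∩ B| = 15, |A ∖ B| = 3.
(a) |A ∩ B| < |A ∖ B|: fails.
(b) |A ∩ B| / |A| > 2/3: holds.

(b)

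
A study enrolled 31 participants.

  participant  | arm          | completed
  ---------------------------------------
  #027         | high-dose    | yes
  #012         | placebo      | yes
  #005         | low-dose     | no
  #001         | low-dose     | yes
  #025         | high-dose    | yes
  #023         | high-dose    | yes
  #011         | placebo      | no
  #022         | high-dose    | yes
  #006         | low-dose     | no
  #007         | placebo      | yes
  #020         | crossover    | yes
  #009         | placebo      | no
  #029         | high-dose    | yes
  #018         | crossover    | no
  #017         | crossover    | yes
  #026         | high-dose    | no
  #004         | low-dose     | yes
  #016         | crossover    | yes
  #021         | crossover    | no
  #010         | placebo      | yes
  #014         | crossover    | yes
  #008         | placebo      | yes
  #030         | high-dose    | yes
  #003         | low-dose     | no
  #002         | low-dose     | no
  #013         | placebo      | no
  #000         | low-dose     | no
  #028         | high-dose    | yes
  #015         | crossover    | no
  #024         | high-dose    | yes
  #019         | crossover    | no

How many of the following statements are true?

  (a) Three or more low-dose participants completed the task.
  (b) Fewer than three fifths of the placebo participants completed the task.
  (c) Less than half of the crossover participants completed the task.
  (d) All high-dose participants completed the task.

1

(a) low-dose: |A| = 7, |A ∩ B| = 2; needs |A ∩ B| ≥ 3 — false.
(b) placebo: |A| = 7, |A ∩ B| = 4; needs |A ∩ B| / |A| < 3/5 — true.
(c) crossover: |A| = 8, |A ∩ B| = 4; needs |A ∩ B| < |A ∖ B| — false.
(d) high-dose: |A| = 9, |A ∩ B| = 8; needs A ⊆ B, i.e. every element of A is in B (|A ∖ B| = 0) — false.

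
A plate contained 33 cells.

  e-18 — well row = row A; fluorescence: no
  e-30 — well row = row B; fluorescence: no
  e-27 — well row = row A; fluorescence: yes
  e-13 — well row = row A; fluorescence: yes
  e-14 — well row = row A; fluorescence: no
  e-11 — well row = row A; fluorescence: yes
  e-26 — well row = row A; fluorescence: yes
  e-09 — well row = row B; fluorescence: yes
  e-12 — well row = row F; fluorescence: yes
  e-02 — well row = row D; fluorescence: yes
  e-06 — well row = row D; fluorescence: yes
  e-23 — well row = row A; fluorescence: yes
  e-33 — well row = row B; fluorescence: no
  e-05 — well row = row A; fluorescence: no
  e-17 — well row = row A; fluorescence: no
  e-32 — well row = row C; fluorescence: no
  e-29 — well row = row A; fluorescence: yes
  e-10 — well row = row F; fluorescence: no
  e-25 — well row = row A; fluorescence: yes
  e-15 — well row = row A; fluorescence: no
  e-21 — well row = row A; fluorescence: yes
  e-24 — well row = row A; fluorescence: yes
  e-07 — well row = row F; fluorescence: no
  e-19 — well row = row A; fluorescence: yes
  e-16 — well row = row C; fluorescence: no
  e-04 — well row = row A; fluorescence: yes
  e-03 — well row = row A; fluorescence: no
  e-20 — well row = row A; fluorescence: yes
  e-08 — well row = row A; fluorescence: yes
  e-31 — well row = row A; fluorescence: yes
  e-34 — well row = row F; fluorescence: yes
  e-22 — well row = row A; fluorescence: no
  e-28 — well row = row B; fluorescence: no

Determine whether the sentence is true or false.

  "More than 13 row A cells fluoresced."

True

Truth condition: |A ∩ B| > 13.
|A| = 21, |A ∩ B| = 14, |A ∖ B| = 7.
|A ∩ B| = 14, so the statement is true.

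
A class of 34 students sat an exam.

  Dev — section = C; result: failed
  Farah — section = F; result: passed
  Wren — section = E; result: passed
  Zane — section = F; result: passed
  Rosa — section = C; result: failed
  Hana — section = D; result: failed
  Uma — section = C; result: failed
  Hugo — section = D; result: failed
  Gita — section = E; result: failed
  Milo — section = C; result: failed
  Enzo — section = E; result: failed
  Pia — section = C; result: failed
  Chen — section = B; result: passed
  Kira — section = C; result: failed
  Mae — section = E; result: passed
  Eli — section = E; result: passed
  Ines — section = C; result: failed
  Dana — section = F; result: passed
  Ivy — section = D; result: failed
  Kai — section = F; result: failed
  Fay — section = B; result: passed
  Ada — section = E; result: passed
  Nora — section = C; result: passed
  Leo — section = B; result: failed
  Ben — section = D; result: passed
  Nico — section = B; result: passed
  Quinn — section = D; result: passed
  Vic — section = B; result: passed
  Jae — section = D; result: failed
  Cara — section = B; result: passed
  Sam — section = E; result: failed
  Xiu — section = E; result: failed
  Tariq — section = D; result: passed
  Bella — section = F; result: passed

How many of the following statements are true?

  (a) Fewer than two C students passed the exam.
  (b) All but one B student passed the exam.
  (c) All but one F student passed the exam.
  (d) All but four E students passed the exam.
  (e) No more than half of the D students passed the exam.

5

(a) C: |A| = 8, |A ∩ B| = 1; needs |A ∩ B| < 2 — true.
(b) B: |A| = 6, |A ∩ B| = 5; needs |A ∖ B| = 1 — true.
(c) F: |A| = 5, |A ∩ B| = 4; needs |A ∖ B| = 1 — true.
(d) E: |A| = 8, |A ∩ B| = 4; needs |A ∖ B| = 4 — true.
(e) D: |A| = 7, |A ∩ B| = 3; needs |A ∩ B| ≤ |A ∖ B| — true.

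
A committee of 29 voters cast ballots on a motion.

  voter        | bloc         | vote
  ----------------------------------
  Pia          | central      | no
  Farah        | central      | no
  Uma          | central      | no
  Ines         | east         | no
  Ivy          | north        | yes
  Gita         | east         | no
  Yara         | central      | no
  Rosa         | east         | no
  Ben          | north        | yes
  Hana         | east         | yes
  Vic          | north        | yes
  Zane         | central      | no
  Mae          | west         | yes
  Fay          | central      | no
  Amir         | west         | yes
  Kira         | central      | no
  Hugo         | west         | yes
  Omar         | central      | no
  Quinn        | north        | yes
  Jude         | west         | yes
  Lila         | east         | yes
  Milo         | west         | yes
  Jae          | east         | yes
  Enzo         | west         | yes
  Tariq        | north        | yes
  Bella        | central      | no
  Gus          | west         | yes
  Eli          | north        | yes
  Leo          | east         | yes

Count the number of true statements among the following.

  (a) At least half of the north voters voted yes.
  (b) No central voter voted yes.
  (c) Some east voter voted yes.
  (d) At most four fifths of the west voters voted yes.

(a) north: |A| = 6, |A ∩ B| = 6; needs |A ∩ B| ≥ |A ∖ B| — true.
(b) central: |A| = 9, |A ∩ B| = 0; needs A ∩ B = ∅ (|A ∩ B| = 0) — true.
(c) east: |A| = 7, |A ∩ B| = 4; needs A ∩ B ≠ ∅ (|A ∩ B| ≥ 1) — true.
(d) west: |A| = 7, |A ∩ B| = 7; needs |A ∩ B| / |A| ≤ 4/5 — false.

3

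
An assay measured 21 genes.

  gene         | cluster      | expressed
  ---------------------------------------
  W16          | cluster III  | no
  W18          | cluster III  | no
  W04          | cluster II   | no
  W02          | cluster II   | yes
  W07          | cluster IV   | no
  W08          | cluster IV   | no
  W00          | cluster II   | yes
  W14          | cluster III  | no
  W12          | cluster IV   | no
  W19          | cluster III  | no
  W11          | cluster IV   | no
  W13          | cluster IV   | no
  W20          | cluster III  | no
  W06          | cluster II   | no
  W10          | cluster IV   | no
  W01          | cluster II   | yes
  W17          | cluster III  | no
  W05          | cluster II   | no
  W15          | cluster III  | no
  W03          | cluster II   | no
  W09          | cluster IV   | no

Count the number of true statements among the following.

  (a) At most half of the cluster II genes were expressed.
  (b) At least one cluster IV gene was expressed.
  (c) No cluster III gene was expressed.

(a) cluster II: |A| = 7, |A ∩ B| = 3; needs |A ∩ B| ≤ |A ∖ B| — true.
(b) cluster IV: |A| = 7, |A ∩ B| = 0; needs A ∩ B ≠ ∅ (|A ∩ B| ≥ 1) — false.
(c) cluster III: |A| = 7, |A ∩ B| = 0; needs A ∩ B = ∅ (|A ∩ B| = 0) — true.

2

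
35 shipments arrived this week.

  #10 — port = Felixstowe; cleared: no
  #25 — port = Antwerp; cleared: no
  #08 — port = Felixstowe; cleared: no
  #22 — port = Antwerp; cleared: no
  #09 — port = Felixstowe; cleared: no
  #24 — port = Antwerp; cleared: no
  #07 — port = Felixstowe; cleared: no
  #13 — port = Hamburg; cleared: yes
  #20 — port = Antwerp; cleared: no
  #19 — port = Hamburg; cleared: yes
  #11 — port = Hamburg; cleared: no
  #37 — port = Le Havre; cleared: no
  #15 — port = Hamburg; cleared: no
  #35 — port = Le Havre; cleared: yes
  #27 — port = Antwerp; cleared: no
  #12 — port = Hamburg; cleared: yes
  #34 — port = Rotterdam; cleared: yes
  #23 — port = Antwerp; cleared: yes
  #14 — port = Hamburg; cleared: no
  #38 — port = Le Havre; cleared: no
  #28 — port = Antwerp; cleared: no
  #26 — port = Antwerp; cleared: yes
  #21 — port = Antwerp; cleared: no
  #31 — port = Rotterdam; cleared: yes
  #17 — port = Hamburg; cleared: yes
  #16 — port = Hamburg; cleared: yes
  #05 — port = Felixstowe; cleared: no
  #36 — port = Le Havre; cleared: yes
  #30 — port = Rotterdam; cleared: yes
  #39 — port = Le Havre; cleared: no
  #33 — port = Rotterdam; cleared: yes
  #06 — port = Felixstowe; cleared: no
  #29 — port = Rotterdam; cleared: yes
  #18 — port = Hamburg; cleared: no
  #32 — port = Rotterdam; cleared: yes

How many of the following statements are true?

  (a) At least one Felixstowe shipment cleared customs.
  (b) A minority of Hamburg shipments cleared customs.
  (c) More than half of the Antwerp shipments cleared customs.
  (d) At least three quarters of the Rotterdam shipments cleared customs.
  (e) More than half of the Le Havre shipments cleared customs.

(a) Felixstowe: |A| = 6, |A ∩ B| = 0; needs A ∩ B ≠ ∅ (|A ∩ B| ≥ 1) — false.
(b) Hamburg: |A| = 9, |A ∩ B| = 5; needs |A ∩ B| < |A ∖ B| — false.
(c) Antwerp: |A| = 9, |A ∩ B| = 2; needs |A ∩ B| > |A ∖ B| — false.
(d) Rotterdam: |A| = 6, |A ∩ B| = 6; needs |A ∩ B| / |A| ≥ 3/4 — true.
(e) Le Havre: |A| = 5, |A ∩ B| = 2; needs |A ∩ B| > |A ∖ B| — false.

1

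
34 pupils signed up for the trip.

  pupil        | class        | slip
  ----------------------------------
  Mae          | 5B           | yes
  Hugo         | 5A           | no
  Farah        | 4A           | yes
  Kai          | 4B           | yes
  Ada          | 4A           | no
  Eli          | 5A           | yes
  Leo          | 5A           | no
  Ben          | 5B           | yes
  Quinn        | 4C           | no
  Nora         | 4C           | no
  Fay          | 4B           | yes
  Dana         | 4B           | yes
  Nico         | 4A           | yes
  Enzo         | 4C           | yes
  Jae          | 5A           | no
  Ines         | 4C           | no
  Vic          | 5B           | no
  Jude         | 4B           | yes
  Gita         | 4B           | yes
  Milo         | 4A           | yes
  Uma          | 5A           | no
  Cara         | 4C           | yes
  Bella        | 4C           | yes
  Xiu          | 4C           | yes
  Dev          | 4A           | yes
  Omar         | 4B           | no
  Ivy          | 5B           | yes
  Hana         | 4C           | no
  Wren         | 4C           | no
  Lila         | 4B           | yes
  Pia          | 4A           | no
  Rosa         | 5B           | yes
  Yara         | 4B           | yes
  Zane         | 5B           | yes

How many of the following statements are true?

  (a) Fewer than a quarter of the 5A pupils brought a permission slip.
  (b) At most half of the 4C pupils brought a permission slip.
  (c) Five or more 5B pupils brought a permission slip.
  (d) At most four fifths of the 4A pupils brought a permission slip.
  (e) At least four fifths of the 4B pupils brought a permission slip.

5

(a) 5A: |A| = 5, |A ∩ B| = 1; needs |A ∩ B| / |A| < 1/4 — true.
(b) 4C: |A| = 9, |A ∩ B| = 4; needs |A ∩ B| ≤ |A ∖ B| — true.
(c) 5B: |A| = 6, |A ∩ B| = 5; needs |A ∩ B| ≥ 5 — true.
(d) 4A: |A| = 6, |A ∩ B| = 4; needs |A ∩ B| / |A| ≤ 4/5 — true.
(e) 4B: |A| = 8, |A ∩ B| = 7; needs |A ∩ B| / |A| ≥ 4/5 — true.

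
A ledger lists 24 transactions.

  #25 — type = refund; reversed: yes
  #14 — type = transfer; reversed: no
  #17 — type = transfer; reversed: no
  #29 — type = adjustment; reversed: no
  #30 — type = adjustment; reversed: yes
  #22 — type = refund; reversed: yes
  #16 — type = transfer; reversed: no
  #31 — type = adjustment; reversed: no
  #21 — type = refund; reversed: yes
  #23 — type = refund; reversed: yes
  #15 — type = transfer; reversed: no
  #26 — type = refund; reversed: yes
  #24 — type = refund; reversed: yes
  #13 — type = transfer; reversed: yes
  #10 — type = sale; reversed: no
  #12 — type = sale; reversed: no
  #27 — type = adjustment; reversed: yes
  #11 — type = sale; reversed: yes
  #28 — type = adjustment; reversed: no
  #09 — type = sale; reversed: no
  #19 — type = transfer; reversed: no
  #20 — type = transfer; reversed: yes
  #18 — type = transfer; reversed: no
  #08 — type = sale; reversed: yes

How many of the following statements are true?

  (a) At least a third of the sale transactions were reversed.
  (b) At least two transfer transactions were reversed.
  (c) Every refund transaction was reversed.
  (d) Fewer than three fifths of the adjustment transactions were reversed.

4

(a) sale: |A| = 5, |A ∩ B| = 2; needs |A ∩ B| / |A| ≥ 1/3 — true.
(b) transfer: |A| = 8, |A ∩ B| = 2; needs |A ∩ B| ≥ 2 — true.
(c) refund: |A| = 6, |A ∩ B| = 6; needs A ⊆ B, i.e. every element of A is in B (|A ∖ B| = 0) — true.
(d) adjustment: |A| = 5, |A ∩ B| = 2; needs |A ∩ B| / |A| < 3/5 — true.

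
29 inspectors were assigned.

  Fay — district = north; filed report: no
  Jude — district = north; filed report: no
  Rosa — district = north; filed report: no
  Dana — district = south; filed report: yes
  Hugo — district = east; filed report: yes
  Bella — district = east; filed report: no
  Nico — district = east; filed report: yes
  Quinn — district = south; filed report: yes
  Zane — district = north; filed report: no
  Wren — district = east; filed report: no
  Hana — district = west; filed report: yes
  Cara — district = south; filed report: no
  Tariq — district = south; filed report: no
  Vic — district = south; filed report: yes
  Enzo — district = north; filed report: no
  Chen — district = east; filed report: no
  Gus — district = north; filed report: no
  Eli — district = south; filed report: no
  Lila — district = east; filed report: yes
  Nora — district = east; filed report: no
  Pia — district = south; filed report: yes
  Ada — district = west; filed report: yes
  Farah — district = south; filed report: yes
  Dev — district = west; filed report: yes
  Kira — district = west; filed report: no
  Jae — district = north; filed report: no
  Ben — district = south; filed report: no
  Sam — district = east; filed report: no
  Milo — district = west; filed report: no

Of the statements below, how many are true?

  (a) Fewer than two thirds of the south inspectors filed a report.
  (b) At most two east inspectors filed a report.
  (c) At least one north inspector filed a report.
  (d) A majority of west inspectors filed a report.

2

(a) south: |A| = 9, |A ∩ B| = 5; needs |A ∩ B| / |A| < 2/3 — true.
(b) east: |A| = 8, |A ∩ B| = 3; needs |A ∩ B| ≤ 2 — false.
(c) north: |A| = 7, |A ∩ B| = 0; needs A ∩ B ≠ ∅ (|A ∩ B| ≥ 1) — false.
(d) west: |A| = 5, |A ∩ B| = 3; needs |A ∩ B| > |A ∖ B| — true.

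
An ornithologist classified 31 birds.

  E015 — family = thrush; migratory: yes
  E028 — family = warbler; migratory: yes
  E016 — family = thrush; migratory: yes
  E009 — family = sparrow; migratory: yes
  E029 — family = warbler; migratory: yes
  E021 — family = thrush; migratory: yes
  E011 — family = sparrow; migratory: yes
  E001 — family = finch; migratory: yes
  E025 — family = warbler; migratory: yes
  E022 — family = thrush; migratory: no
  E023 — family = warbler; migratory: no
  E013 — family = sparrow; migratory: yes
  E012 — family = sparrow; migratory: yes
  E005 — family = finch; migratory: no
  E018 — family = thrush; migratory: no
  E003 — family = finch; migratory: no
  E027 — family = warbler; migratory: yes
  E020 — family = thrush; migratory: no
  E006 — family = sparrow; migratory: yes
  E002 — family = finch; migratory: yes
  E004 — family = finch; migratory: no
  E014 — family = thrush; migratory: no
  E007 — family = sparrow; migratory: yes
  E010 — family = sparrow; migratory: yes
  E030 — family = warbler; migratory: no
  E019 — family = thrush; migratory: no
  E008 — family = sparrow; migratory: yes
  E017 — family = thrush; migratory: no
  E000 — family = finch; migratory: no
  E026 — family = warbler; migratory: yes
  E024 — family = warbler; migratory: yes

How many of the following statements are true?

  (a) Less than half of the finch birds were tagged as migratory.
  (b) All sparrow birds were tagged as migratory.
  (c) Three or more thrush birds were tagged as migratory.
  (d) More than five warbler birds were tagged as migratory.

(a) finch: |A| = 6, |A ∩ B| = 2; needs |A ∩ B| < |A ∖ B| — true.
(b) sparrow: |A| = 8, |A ∩ B| = 8; needs A ⊆ B, i.e. every element of A is in B (|A ∖ B| = 0) — true.
(c) thrush: |A| = 9, |A ∩ B| = 3; needs |A ∩ B| ≥ 3 — true.
(d) warbler: |A| = 8, |A ∩ B| = 6; needs |A ∩ B| > 5 — true.

4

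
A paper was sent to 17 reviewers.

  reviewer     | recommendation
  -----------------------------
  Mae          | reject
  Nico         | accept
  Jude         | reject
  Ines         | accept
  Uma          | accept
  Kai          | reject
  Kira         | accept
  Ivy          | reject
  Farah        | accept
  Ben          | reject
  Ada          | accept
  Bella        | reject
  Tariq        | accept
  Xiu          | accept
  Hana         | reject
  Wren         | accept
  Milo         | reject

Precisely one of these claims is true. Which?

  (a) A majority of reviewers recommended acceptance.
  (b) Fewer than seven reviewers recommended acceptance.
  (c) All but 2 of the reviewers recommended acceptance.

(a)

|A| = 17, |A ∩ B| = 9, |A ∖ B| = 8.
(a) requires |A ∩ B| > |A ∖ B|: true.
(b) requires |A ∩ B| < 7: false.
(c) requires |A ∖ B| = 2: false.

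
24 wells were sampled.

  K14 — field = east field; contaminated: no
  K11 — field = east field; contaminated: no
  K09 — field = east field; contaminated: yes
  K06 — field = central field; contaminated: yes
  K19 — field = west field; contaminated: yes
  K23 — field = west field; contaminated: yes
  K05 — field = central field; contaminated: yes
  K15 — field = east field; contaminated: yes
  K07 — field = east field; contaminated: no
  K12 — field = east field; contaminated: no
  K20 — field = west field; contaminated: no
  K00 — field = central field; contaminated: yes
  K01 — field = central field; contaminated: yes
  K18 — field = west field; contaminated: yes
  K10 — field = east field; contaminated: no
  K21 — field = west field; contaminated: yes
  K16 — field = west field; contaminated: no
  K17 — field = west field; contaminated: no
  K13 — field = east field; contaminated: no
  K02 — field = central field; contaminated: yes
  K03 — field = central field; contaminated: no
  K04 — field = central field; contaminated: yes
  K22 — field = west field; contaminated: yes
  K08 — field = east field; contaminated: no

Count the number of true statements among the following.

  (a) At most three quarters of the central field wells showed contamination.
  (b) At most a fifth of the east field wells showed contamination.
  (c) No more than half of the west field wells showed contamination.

(a) central field: |A| = 7, |A ∩ B| = 6; needs |A ∩ B| / |A| ≤ 3/4 — false.
(b) east field: |A| = 9, |A ∩ B| = 2; needs |A ∩ B| / |A| ≤ 1/5 — false.
(c) west field: |A| = 8, |A ∩ B| = 5; needs |A ∩ B| ≤ |A ∖ B| — false.

0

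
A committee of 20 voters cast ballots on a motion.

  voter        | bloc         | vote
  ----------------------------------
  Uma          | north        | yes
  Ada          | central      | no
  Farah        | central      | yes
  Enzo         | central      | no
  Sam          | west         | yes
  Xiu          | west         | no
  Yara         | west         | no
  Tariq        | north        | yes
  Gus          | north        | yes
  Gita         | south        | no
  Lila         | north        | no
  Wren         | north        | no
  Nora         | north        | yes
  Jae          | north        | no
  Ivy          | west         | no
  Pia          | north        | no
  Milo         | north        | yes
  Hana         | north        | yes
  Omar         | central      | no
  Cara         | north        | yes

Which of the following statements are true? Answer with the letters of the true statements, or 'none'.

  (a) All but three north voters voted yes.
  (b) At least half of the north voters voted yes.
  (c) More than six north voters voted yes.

|A| = 11, |A ∩ B| = 7, |A ∖ B| = 4.
(a) |A ∖ B| = 3: fails.
(b) |A ∩ B| ≥ |A ∖ B|: holds.
(c) |A ∩ B| > 6: holds.

(b), (c)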